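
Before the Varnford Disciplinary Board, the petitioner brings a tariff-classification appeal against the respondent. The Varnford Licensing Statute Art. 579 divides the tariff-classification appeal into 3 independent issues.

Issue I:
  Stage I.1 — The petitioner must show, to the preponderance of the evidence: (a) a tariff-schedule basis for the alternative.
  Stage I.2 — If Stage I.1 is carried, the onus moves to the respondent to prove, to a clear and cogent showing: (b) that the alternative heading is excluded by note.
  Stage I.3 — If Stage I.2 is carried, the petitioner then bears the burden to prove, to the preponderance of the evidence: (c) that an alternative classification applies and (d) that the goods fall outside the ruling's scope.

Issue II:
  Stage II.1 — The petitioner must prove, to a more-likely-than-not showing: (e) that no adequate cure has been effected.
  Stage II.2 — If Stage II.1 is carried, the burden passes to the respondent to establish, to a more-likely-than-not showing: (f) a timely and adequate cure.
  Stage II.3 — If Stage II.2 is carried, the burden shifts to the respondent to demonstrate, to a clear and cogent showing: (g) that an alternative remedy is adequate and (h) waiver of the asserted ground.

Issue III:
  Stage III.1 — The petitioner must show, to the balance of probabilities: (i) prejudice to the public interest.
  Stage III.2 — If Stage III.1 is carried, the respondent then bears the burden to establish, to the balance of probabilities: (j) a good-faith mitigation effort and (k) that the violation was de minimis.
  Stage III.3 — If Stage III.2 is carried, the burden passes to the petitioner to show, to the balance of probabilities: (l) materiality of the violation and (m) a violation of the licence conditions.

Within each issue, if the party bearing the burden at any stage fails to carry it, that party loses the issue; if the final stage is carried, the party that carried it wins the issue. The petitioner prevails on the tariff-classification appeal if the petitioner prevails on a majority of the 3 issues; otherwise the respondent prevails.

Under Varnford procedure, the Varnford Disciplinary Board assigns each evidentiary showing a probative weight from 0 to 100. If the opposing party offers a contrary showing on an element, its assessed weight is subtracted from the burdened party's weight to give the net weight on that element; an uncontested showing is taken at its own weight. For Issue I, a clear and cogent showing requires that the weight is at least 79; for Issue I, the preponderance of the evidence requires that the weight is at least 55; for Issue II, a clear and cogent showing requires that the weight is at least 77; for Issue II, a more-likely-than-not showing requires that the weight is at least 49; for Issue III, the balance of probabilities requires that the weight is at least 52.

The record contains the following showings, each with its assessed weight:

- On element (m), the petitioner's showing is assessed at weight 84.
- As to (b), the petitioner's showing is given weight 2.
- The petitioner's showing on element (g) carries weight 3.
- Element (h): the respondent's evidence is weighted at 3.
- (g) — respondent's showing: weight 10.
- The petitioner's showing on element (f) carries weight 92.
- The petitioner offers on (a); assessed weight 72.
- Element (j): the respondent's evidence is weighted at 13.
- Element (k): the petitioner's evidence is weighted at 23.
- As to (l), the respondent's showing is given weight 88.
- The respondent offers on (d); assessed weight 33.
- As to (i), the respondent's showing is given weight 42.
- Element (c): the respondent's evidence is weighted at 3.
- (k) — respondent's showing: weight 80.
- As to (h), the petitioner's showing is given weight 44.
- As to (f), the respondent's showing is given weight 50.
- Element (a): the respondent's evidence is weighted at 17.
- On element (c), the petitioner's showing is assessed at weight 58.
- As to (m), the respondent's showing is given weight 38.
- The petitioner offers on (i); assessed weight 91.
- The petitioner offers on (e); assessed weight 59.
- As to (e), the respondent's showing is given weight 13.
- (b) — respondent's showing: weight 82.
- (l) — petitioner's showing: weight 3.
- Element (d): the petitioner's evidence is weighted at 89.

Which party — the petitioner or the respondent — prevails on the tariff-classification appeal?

— Issue I —
Stage I.1 — burden on petitioner; standard: the preponderance of the evidence (weight is at least 55).
    (a): 72 − 17 = 55 ≥ 55 [met]
  Stage I.1 carried; the burden shifts to the respondent.
Stage I.2 — burden on respondent; standard: a clear and cogent showing (weight is at least 79).
    (b): 82 − 2 = 80 ≥ 79 [met]
  All elements met. The burden passes to the petitioner.
Stage I.3 — burden on petitioner; standard: the preponderance of the evidence (weight is at least 55).
    (c): 58 − 3 = 55 ≥ 55 [met]
    (d): 89 − 33 = 56 ≥ 55 [met]
  All elements met at the final stage.
With every stage satisfied, the petitioner prevails on this issue.
— Issue II —
At Stage II.1 the petitioner must meet a more-likely-than-not showing (weight is at least 49): on (e) the weight is 59 less the opposing 13 gives net 46, < 49, so (e) does not meet the standard.
  Not every element is met, so the petitioner fails to carry Stage II.1.
The analysis ends at Stage II.1; the respondent prevails on this issue.
— Issue III —
Stage III.1 (petitioner, the balance of probabilities, weight is at least 52): (i) net 91−42=49 < 52 — fails.
  Stage III.1 not carried; the petitioner fails its burden.
The respondent prevails on this issue.
Per-issue: Issue I → petitioner; Issue II → respondent; Issue III → respondent. The petitioner must prevail on a majority of issues; overall, the respondent prevails.

respondent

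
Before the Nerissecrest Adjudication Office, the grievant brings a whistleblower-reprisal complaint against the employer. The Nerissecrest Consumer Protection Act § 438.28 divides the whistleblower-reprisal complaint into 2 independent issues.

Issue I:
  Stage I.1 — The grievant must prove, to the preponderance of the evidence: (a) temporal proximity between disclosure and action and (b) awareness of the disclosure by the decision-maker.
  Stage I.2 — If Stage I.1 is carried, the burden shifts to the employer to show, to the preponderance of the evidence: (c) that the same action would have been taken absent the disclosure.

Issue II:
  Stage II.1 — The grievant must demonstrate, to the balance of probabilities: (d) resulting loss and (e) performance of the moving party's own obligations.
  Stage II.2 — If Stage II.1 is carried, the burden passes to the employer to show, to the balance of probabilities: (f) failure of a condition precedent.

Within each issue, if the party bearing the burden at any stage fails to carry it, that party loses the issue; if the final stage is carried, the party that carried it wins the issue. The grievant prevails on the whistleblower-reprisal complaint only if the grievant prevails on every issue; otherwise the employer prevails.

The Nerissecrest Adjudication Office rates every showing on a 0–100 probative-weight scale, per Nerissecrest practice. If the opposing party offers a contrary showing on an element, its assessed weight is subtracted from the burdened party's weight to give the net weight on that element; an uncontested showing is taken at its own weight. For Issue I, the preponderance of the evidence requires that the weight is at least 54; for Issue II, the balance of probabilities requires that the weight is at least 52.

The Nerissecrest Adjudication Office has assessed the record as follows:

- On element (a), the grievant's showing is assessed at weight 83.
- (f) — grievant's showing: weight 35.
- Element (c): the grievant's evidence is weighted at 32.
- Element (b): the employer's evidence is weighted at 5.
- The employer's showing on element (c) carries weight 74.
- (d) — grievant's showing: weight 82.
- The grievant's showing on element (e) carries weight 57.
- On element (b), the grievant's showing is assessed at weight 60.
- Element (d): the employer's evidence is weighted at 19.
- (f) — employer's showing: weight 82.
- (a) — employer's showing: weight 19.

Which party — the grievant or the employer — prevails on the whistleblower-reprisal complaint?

— Issue I —
At Stage I.1 the grievant must meet the preponderance of the evidence (weight is at least 54): on (a) the weight is 83 less the opposing 19 gives net 64, ≥ 54, so (a) meets the standard; on (b) the weight is 60 less the opposing 5 gives net 55, which does reach 54, so (b) meets the standard.
  All elements met. The burden passes to the employer.
At Stage I.2 the employer must meet the preponderance of the evidence (weight is at least 54): on (c) the weight is 74 less the opposing 32 gives net 42, which does not reach 54, so (c) does not meet the standard.
  The employer does not carry Stage I.2.
The grievant prevails on this issue.
— Issue II —
Stage II.1 (grievant, the balance of probabilities, weight is at least 52): (d) net 82−19=63 ≥ 52 — meets; (e) 57 ≥ 52 — meets.
  All elements met. The burden passes to the employer.
Stage II.2 (employer, the balance of probabilities, weight is at least 52): (f) net 82−35=47 < 52 — fails.
  Not every element is met, so the employer fails to carry Stage II.2.
The grievant prevails on this issue.
Per-issue: Issue I → grievant; Issue II → grievant. The grievant must prevail on every issue; overall, the grievant prevails.

grievant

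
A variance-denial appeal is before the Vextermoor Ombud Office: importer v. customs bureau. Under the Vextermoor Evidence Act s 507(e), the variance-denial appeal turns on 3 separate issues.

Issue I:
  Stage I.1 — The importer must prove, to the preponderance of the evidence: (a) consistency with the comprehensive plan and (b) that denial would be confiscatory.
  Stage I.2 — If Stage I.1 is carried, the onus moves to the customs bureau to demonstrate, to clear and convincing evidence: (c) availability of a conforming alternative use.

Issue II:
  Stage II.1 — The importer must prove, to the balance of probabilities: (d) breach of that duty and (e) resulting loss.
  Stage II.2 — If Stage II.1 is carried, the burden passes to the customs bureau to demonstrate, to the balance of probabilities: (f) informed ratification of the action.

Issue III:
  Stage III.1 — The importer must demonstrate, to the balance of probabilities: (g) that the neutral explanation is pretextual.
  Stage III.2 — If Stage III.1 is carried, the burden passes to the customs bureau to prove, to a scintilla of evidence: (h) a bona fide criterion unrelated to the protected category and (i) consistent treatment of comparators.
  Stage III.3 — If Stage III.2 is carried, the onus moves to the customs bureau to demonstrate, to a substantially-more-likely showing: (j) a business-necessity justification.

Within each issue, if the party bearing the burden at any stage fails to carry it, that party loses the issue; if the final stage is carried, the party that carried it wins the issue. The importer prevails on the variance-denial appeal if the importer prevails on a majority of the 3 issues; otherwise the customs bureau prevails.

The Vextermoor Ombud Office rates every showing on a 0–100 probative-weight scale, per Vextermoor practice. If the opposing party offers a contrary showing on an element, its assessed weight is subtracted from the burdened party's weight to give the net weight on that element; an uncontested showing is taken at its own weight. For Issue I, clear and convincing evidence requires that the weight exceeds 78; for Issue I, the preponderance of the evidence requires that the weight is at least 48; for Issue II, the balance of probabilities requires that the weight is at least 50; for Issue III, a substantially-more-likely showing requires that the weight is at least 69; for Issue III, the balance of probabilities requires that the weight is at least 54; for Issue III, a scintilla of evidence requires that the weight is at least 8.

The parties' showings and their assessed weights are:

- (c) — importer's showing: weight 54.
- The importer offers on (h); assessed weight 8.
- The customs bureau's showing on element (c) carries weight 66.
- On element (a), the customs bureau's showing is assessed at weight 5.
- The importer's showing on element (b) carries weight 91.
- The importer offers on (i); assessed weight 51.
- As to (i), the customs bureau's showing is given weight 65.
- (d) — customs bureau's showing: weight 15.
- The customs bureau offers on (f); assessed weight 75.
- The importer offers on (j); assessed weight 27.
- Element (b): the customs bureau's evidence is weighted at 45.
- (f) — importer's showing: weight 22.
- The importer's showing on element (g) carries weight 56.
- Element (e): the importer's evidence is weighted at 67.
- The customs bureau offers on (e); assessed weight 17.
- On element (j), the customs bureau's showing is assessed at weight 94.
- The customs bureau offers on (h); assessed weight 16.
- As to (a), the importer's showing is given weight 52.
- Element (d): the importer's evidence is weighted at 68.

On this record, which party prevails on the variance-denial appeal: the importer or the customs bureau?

— Issue I —
Stage I.1 (importer, the preponderance of the evidence, weight is at least 48): (a) net 52−5=47 < 48 — fails; (b) net 91−45=46 < 48 — fails.
  Stage I.1 not carried; the importer fails its burden.
The customs bureau prevails on this issue.
— Issue II —
Stage II.1 (importer, the balance of probabilities, weight is at least 50): (d) net 68−15=53 ≥ 50 — meets; (e) net 67−17=50 ≥ 50 — meets.
  All elements met. The burden passes to the customs bureau.
Stage II.2 (customs bureau, the balance of probabilities, weight is at least 50): (f) net 75−22=53 ≥ 50 — meets.
  All elements met at the final stage.
Every stage carried; the customs bureau prevails on this issue.
— Issue III —
Stage III.1 (importer, the balance of probabilities, weight is at least 54): (g) 56 ≥ 54 — meets.
  All elements met. The burden passes to the customs bureau.
Stage III.2 (customs bureau, a scintilla of evidence, weight is at least 8): (h) net 16−8=8 ≥ 8 — meets; (i) net 65−51=14 ≥ 8 — meets.
  All elements met. The customs bureau retains the burden for Stage III.3.
Stage III.3 (customs bureau, a substantially-more-likely showing, weight is at least 69): (j) net 94−27=67 < 69 — fails.
  The customs bureau does not carry Stage III.3.
The importer prevails on this issue.
Per-issue: Issue I → customs bureau; Issue II → customs bureau; Issue III → importer. The importer must prevail on a majority of issues; overall, the customs bureau prevails.

customs bureau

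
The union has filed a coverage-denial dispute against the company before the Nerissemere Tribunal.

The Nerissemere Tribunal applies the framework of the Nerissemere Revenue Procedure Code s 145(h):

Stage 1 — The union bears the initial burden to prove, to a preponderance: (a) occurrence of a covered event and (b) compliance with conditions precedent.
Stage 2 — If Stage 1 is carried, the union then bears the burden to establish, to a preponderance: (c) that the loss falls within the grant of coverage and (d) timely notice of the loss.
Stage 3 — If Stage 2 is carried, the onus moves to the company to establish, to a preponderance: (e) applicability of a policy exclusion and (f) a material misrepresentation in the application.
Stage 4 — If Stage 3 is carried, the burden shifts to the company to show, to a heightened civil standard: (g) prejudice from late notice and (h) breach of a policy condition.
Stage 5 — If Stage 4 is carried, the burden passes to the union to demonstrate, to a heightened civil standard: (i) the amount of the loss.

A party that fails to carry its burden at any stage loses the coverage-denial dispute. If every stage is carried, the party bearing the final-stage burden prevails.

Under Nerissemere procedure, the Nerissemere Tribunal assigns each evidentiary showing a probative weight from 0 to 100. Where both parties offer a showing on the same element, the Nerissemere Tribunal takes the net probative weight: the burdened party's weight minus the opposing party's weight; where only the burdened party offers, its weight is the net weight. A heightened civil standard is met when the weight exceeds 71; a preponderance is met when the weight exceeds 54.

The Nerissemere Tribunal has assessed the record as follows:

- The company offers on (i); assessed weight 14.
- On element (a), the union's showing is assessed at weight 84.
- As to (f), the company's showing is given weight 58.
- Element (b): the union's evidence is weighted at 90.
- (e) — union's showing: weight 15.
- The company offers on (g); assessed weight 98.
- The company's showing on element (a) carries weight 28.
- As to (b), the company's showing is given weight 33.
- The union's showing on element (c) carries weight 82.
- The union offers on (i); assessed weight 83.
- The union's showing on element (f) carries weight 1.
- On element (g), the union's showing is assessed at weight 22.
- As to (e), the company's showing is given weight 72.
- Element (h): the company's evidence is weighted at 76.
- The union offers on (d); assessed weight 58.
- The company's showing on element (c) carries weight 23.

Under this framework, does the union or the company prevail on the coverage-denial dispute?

company

Stage 1 (union, a preponderance, weight exceeds 54): (a) net 84−28=56 > 54 — meets; (b) net 90−33=57 > 54 — meets.
  All elements met. The union retains the burden for Stage 2.
Stage 2 (union, a preponderance, weight exceeds 54): (c) net 82−23=59 > 54 — meets; (d) 58 > 54 — meets.
  The union carries Stage 2; the company now bears the burden.
Stage 3 (company, a preponderance, weight exceeds 54): (e) net 72−15=57 > 54 — meets; (f) net 58−1=57 > 54 — meets.
  Stage 3 carried; the burden remains with the company.
Stage 4 (company, a heightened civil standard, weight exceeds 71): (g) net 98−22=76 > 71 — meets; (h) 76 > 71 — meets.
  The company carries Stage 4; the union now bears the burden.
Stage 5 (union, a heightened civil standard, weight exceeds 71): (i) net 83−14=69 ≤ 71 — fails.
  Not every element is met, so the union fails to carry Stage 5.
So the company prevails.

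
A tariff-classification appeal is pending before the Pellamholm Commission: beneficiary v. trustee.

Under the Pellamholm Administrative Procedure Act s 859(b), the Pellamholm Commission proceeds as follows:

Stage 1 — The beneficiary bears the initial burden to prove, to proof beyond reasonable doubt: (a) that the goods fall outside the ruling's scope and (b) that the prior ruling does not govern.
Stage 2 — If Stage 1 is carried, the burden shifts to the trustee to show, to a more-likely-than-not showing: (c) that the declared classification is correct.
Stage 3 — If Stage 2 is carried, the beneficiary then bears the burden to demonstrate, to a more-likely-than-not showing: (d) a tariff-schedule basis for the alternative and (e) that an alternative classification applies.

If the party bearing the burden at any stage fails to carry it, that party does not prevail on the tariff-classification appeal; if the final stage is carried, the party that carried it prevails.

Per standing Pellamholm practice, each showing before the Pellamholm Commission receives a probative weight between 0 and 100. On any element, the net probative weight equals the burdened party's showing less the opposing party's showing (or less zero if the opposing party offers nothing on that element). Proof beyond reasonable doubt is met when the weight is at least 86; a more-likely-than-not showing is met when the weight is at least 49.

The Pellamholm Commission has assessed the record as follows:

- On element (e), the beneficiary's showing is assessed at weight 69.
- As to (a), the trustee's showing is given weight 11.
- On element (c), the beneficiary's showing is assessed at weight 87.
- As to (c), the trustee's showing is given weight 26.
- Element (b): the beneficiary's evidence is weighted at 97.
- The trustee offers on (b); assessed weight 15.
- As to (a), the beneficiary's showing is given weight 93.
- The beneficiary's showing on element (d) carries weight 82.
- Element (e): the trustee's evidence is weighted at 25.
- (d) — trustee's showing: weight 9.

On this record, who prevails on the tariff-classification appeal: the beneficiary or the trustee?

Stage 1 (beneficiary, proof beyond reasonable doubt, weight is at least 86): (a) net 93−11=82 < 86 — fails; (b) net 97−15=82 < 86 — fails.
  Stage 1 not carried; the beneficiary fails its burden.
The analysis ends at Stage 1; the trustee prevails.

trustee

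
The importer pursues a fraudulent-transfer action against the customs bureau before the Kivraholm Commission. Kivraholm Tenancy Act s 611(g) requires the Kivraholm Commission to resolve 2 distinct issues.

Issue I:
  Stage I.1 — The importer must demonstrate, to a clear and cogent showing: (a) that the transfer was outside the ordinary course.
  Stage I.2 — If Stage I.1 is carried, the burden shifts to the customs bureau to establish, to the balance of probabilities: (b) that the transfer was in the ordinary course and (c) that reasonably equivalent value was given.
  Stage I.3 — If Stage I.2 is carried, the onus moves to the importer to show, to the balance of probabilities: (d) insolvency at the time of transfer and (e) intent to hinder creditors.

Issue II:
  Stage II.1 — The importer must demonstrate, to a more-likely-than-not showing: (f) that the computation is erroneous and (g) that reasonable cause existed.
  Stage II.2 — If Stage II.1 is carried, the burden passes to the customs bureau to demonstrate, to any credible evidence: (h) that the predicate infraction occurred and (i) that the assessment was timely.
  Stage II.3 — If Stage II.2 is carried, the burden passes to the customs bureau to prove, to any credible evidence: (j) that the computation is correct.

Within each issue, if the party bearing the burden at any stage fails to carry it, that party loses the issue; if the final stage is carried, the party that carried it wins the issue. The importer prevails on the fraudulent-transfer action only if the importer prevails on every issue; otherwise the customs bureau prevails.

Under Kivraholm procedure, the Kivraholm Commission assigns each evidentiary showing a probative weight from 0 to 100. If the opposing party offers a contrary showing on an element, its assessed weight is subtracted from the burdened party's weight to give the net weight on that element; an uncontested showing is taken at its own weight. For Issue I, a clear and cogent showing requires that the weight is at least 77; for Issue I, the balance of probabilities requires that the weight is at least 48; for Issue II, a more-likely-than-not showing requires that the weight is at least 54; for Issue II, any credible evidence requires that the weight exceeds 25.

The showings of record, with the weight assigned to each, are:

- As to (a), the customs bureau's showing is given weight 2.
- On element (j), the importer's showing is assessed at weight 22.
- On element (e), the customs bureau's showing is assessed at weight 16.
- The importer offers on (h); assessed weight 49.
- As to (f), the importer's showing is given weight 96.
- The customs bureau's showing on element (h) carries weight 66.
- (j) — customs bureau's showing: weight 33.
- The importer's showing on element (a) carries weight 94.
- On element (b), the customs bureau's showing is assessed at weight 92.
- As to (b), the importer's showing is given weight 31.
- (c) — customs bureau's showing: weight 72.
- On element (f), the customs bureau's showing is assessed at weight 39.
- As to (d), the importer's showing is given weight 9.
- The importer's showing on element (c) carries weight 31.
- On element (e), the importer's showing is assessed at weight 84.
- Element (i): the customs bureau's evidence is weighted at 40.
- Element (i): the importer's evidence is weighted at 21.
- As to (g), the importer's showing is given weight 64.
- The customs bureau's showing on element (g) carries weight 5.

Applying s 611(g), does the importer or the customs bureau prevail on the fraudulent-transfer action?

importer

— Issue I —
At Stage I.1 the importer must meet a clear and cogent showing (weight is at least 77): on (a) the weight is 94 less the opposing 2 gives net 92, which does reach 77, so (a) meets the standard.
  Stage I.1 carried; the burden shifts to the customs bureau.
At Stage I.2 the customs bureau must meet the balance of probabilities (weight is at least 48): on (b) the weight is 92 less the opposing 31 gives net 61, which does reach 48, so (b) meets the standard; on (c) the weight is 72 less the opposing 31 gives net 41, which does not reach 48, so (c) does not meet the standard.
  Not every element is met, so the customs bureau fails to carry Stage I.2.
The analysis ends at Stage I.2; the importer prevails on this issue.
— Issue II —
Stage II.1 — burden on importer; standard: a more-likely-than-not showing (weight is at least 54).
    (f): 96 − 39 = 57 ≥ 54 [met]
    (g): 64 − 5 = 59 ≥ 54 [met]
  Stage II.1 is satisfied; the onus moves to the customs bureau.
Stage II.2 — burden on customs bureau; standard: any credible evidence (weight exceeds 25).
    (h): 66 − 49 = 17 ≤ 25 [not met]
    (i): 40 − 21 = 19 ≤ 25 [not met]
  Stage II.2 not carried; the customs bureau fails its burden.
So the importer prevails on this issue.
Per-issue: Issue I → importer; Issue II → importer. The importer must prevail on every issue; overall, the importer prevails.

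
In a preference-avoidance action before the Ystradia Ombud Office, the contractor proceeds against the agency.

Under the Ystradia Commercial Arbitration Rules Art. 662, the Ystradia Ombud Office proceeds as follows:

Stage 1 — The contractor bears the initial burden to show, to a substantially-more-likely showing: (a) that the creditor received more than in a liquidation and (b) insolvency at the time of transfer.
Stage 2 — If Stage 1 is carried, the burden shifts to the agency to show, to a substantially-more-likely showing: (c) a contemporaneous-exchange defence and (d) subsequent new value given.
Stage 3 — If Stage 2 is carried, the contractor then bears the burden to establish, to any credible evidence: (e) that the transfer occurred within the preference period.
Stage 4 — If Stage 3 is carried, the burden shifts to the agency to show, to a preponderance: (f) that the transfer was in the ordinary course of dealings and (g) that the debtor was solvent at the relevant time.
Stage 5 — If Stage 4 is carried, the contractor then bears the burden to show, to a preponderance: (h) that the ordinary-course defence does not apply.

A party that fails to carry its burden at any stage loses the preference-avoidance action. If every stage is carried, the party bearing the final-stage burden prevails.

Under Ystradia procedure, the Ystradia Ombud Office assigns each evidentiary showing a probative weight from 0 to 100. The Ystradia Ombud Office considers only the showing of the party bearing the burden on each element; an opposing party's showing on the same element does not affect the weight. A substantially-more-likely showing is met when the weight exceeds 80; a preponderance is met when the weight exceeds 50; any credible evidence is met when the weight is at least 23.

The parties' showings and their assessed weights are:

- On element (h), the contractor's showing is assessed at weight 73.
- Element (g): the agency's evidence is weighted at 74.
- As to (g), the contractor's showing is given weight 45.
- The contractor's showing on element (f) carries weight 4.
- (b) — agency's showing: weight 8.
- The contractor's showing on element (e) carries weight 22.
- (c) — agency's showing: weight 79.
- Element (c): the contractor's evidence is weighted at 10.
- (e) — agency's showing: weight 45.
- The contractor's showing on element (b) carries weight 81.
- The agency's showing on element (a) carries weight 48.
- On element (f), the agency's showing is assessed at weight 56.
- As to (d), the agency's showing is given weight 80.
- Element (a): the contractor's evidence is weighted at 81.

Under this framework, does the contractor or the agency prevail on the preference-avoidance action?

Stage 1 (contractor, a substantially-more-likely showing, weight exceeds 80): (a) 81 (agency's 48 disregarded) > 80 — meets; (b) 81 (agency's 8 disregarded) > 80 — meets.
  The contractor carries Stage 1; the agency now bears the burden.
Stage 2 (agency, a substantially-more-likely showing, weight exceeds 80): (c) 79 (contractor's 10 disregarded) ≤ 80 — fails; (d) 80 ≤ 80 — fails.
  The agency does not carry Stage 2.
The contractor prevails.

contractor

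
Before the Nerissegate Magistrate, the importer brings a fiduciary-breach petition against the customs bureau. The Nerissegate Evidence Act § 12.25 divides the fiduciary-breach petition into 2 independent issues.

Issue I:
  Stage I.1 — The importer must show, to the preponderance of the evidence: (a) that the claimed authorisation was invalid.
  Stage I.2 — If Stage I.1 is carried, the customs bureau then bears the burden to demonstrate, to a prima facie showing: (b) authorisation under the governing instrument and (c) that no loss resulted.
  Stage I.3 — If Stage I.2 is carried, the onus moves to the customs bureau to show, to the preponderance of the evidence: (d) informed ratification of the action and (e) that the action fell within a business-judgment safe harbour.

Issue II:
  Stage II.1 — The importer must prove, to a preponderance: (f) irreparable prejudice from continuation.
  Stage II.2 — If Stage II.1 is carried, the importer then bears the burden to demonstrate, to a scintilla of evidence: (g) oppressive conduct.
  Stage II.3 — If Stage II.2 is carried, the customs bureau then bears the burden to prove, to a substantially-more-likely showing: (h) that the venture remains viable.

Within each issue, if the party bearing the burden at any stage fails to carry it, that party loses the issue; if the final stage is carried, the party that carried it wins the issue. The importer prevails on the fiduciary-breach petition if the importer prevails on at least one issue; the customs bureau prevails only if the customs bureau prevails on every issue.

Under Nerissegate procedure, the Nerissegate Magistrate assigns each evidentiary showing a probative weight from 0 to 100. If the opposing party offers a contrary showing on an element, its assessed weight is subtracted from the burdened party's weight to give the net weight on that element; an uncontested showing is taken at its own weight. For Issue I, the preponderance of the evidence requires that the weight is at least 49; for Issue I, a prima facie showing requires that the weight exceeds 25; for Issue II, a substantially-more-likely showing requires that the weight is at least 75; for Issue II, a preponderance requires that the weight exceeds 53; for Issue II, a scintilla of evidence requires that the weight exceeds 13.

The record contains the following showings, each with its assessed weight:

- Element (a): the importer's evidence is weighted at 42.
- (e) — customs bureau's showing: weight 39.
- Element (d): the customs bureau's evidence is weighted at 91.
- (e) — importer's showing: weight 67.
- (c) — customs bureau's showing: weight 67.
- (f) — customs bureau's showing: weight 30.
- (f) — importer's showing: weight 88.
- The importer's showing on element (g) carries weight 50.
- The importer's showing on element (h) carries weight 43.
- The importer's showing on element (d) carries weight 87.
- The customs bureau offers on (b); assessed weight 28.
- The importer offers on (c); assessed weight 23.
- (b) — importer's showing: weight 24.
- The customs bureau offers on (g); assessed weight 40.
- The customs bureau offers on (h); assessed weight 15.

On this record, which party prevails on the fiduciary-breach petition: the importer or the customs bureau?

— Issue I —
Stage I.1 — burden on importer; standard: the preponderance of the evidence (weight is at least 49).
    (a): 42 < 49 [not met]
  Not every element is met, so the importer fails to carry Stage I.1.
The analysis ends at Stage I.1; the customs bureau prevails on this issue.
— Issue II —
At Stage II.1 the importer must meet a preponderance (weight exceeds 53): on (f) the weight is 88 less the opposing 30 gives net 58, which does exceed 53, so (f) meets the standard.
  Stage II.1 is satisfied; the importer continues to bear the burden.
At Stage II.2 the importer must meet a scintilla of evidence (weight exceeds 13): on (g) the weight is 50 less the opposing 40 gives net 10, which does not exceed 13, so (g) does not meet the standard.
  Not every element is met, so the importer fails to carry Stage II.2.
So the customs bureau prevails on this issue.
Per-issue: Issue I → customs bureau; Issue II → customs bureau. The importer must prevail on at least one issue; overall, the customs bureau prevails.

customs bureau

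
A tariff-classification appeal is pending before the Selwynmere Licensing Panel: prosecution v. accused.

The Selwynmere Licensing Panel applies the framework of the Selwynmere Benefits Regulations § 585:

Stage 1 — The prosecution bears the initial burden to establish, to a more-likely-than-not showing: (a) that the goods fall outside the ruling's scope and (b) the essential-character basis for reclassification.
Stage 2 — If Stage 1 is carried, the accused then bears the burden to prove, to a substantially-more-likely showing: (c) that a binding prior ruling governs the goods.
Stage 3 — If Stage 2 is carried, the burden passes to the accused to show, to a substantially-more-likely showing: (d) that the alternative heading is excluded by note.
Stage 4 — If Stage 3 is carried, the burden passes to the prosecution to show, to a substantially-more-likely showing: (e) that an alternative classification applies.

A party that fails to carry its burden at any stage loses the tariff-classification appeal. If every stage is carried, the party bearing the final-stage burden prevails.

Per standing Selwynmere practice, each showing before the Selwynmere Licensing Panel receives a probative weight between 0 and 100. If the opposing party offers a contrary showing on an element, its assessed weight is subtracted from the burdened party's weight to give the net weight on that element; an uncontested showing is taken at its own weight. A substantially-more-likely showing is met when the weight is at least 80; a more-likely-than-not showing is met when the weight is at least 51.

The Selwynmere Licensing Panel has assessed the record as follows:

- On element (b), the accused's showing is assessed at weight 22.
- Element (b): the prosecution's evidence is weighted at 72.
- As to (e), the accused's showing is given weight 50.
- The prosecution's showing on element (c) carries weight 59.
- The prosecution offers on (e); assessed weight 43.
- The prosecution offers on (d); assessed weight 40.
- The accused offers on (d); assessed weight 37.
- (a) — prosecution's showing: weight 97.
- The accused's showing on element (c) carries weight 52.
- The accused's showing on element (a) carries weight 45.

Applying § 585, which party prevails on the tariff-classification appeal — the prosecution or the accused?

accused

Stage 1 — burden on prosecution; standard: a more-likely-than-not showing (weight is at least 51).
    (a): 97 − 45 = 52 ≥ 51 [met]
    (b): 72 − 22 = 50 < 51 [not met]
  Stage 1 not carried; the prosecution fails its burden.
So the accused prevails.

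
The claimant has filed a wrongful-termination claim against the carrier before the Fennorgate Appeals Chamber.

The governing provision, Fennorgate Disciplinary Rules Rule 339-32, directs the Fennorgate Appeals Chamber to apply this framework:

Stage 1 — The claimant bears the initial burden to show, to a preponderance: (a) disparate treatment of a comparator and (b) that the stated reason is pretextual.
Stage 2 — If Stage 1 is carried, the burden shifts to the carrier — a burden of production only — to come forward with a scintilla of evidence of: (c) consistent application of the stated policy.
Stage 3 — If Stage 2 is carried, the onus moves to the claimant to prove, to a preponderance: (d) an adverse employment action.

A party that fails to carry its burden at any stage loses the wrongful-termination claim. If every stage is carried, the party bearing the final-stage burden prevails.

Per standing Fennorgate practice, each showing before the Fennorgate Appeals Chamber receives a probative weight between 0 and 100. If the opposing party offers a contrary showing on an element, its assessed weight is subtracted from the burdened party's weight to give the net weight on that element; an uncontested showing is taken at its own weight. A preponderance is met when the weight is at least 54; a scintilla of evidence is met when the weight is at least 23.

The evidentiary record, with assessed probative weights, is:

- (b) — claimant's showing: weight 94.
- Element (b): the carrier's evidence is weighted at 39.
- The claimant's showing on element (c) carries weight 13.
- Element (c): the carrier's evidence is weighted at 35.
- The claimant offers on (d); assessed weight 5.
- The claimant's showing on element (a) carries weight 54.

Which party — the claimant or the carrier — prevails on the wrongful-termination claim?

Stage 1 — burden on claimant; standard: a preponderance (weight is at least 54).
    (a): 54 ≥ 54 [met]
    (b): 94 − 39 = 55 ≥ 54 [met]
  All elements met. The burden passes to the carrier.
Stage 2 — burden on carrier; standard: a scintilla of evidence (weight is at least 23).
    (c): 35 − 13 = 22 < 23 [not met]
  The carrier does not carry Stage 2.
The claimant prevails.

claimant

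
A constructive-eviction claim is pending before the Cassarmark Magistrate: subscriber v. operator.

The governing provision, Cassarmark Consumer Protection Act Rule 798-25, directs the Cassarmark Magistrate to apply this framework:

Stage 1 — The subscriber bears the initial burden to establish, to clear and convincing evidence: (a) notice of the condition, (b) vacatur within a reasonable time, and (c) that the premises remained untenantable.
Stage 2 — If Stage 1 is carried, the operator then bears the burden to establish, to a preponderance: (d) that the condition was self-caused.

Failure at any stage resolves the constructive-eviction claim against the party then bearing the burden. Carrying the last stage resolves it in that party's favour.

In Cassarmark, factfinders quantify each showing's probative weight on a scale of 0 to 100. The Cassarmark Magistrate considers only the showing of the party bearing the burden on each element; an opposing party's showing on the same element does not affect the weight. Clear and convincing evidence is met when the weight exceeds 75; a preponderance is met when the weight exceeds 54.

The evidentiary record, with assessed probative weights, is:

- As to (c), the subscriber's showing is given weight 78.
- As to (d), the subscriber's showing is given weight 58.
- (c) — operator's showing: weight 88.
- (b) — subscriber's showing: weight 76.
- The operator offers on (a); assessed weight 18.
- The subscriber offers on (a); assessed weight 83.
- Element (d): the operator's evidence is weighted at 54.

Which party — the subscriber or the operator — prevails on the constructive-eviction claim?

Stage 1 — burden on subscriber; standard: clear and convincing evidence (weight exceeds 75).
    (a): 83 (operator's 18 disregarded) > 75 [met]
    (b): 76 > 75 [met]
    (c): 78 (operator's 88 disregarded) > 75 [met]
  All elements met. The burden passes to the operator.
Stage 2 — burden on operator; standard: a preponderance (weight exceeds 54).
    (d): 54 (subscriber's 58 disregarded) ≤ 54 [not met]
  Stage 2 not carried; the operator fails its burden.
The subscriber prevails.

subscriber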